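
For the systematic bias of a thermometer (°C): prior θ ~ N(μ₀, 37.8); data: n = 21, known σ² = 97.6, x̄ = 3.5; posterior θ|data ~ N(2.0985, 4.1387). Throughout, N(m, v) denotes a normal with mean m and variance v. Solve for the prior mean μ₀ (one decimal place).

μ₀ = -9.3

The posterior mean is a precision-weighted average: μ_n = (τ₀μ₀ + τ_data·x̄)/(τ₀+τ_data), with τ₀=1/σ₀² and τ_data=n/σ².
Here τ₀ = 1/37.8 = 0.026455 and τ_data = 21/97.6 = 0.215164, so τ_n = 0.241619.
Rearranging for μ₀: μ₀ = (μ_n·τ_n − τ_data·x̄)/τ₀ = (2.0985·0.241619 − 0.215164·3.5) / 0.026455 = -0.246037/0.026455 ≈ -9.3.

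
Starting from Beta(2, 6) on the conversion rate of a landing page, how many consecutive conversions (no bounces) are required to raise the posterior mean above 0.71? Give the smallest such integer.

k = 13

After k conversions and 0 bounces the posterior is Beta(2+k, 6), with mean (2+k)/(2+6+k).
Set (2+k)/(8+k) > 0.71 and solve: k > (0.71·8 − 2)/(1 − 0.71) = 12.690.
The smallest integer exceeding 12.690 is 13.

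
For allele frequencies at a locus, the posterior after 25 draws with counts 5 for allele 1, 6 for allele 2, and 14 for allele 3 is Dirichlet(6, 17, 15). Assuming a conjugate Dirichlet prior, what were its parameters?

For a Dirichlet(α) prior with multinomial counts c, the posterior is Dirichlet(α + c) componentwise.
Subtract each count from the matching posterior parameter: 6−5=1, 17−6=11, 15−14=1.

Dirichlet(1, 11, 1)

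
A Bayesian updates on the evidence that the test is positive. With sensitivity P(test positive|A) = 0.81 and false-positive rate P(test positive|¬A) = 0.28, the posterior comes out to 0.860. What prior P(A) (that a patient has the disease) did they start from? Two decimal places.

Bayes' rule in odds form gives O(A|E) = O(A)·[P(E|A)/P(E|¬A)], hence O(A) = O(A|E)/LR.
Posterior odds = 0.860/(1−0.860) = 6.1429. LR = 0.81/0.28 = 2.8929.
Prior odds = 6.1429/2.8929 = 2.1234, so P(A) = 2.1234/(1+2.1234) ≈ 0.68.

P(A) = 0.68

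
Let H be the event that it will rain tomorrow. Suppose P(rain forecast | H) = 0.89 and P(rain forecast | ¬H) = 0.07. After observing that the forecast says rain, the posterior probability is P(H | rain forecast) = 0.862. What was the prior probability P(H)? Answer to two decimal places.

In odds form, posterior odds = prior odds × likelihood ratio, so prior odds = posterior odds ÷ LR.
Posterior odds = 0.862/(1−0.862) = 6.2464. LR = 0.89/0.07 = 12.7143.
Prior odds = 6.2464/12.7143 = 0.4913, so P(H) = 0.4913/(1+0.4913) ≈ 0.33.

P(H) = 0.33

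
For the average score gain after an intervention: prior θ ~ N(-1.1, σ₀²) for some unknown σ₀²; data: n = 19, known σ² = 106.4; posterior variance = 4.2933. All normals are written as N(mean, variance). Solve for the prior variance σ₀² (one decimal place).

For the Normal–Normal model with known σ², precisions add: τ_n = τ₀ + n/σ².
So 1/σ₀² = 1/4.2933 − 19/106.4 = 0.232921 − 0.178571 = 0.054350.
Hence σ₀² = 1/0.054350 ≈ 18.4.

σ₀² = 18.4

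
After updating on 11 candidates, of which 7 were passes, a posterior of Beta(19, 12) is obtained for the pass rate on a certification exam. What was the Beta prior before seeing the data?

Beta(12, 8)

Beta is conjugate to the binomial likelihood: posterior = Beta(a+s, b+f).
Subtract the data counts: 19−7=12, 12−4=8.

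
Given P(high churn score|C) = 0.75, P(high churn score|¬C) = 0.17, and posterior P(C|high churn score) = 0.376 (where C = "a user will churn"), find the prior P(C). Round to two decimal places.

P(C) = 0.12

In odds form, posterior odds = prior odds × likelihood ratio, so prior odds = posterior odds ÷ LR.
Posterior odds = 0.376/(1−0.376) = 0.6026. LR = 0.75/0.17 = 4.4118.
Prior odds = 0.6026/4.4118 = 0.1366, so P(C) = 0.1366/(1+0.1366) ≈ 0.12.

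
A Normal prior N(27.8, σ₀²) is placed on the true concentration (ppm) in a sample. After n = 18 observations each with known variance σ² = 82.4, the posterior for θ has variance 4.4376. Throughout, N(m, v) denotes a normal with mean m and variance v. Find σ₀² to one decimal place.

σ₀² = 144.9

Posterior precision equals prior precision plus data precision: 1/σ_n² = 1/σ₀² + n/σ².
So 1/σ₀² = 1/4.4376 − 18/82.4 = 0.225347 − 0.218447 = 0.006900.
Hence σ₀² = 1/0.006900 ≈ 144.9.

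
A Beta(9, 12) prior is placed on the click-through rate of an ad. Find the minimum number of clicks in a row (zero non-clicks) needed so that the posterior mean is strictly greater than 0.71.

After k clicks and 0 non-clicks the posterior is Beta(9+k, 12), with mean (9+k)/(9+12+k).
Set (9+k)/(21+k) > 0.71 and solve: k > (0.71·21 − 9)/(1 − 0.71) = 20.379.
The smallest integer exceeding 20.379 is 21.

k = 21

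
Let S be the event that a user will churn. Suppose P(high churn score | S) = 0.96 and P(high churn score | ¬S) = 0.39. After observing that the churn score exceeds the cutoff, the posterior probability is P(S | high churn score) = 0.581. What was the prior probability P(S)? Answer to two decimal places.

P(S) = 0.36

Bayes' rule in odds form gives O(S|E) = O(S)·[P(E|S)/P(E|¬S)], hence O(S) = O(S|E)/LR.
Posterior odds = 0.581/(1−0.581) = 1.3866. LR = 0.96/0.39 = 2.4615.
Prior odds = 1.3866/2.4615 = 0.5633, so P(S) = 0.5633/(1+0.5633) ≈ 0.36.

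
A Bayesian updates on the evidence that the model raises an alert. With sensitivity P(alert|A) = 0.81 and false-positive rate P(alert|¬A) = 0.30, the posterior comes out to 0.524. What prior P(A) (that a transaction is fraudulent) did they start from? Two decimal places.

Bayes' rule in odds form gives O(A|E) = O(A)·[P(E|A)/P(E|¬A)], hence O(A) = O(A|E)/LR.
Posterior odds = 0.524/(1−0.524) = 1.1008. LR = 0.81/0.30 = 2.7000.
Prior odds = 1.1008/2.7000 = 0.4077, so P(A) = 0.4077/(1+0.4077) ≈ 0.29.

P(A) = 0.29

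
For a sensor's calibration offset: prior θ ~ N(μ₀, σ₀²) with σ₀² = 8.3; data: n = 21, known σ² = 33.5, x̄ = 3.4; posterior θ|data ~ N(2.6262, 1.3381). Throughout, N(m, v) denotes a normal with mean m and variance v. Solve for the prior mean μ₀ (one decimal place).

μ₀ = -1.4

With known observation variance, the Normal–Normal posterior has precision τ_n = τ₀ + n/σ² and mean μ_n = (τ₀μ₀ + (n/σ²)x̄)/τ_n.
Here τ₀ = 1/8.3 = 0.120482 and τ_data = 21/33.5 = 0.626866, so τ_n = 0.747348.
Rearranging for μ₀: μ₀ = (μ_n·τ_n − τ_data·x̄)/τ₀ = (2.6262·0.747348 − 0.626866·3.4) / 0.120482 = -0.168659/0.120482 ≈ -1.4.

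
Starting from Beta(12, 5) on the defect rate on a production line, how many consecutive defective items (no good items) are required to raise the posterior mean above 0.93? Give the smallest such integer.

After k defective items and 0 good items the posterior is Beta(12+k, 5), with mean (12+k)/(12+5+k).
Set (12+k)/(17+k) > 0.93 and solve: k > (0.93·17 − 12)/(1 − 0.93) = 54.429.
The smallest integer exceeding 54.429 is 55.

k = 55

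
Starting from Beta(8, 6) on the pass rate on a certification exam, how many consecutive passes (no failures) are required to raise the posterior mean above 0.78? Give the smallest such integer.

After k passes and 0 failures the posterior is Beta(8+k, 6), with mean (8+k)/(8+6+k).
Set (8+k)/(14+k) > 0.78 and solve: k > (0.78·14 − 8)/(1 − 0.78) = 13.273.
The smallest integer exceeding 13.273 is 14.

k = 14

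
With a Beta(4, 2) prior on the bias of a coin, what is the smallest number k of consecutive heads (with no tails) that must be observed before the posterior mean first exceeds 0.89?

k = 13

After k heads and 0 tails the posterior is Beta(4+k, 2), with mean (4+k)/(4+2+k).
Set (4+k)/(6+k) > 0.89 and solve: k > (0.89·6 − 4)/(1 − 0.89) = 12.182.
The smallest integer exceeding 12.182 is 13.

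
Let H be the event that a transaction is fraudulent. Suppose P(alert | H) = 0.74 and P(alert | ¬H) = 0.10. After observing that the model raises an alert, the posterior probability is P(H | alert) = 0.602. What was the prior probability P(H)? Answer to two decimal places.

Bayes' rule in odds form gives O(H|E) = O(H)·[P(E|H)/P(E|¬H)], hence O(H) = O(H|E)/LR.
Posterior odds = 0.602/(1−0.602) = 1.5126. LR = 0.74/0.10 = 7.4000.
Prior odds = 1.5126/7.4000 = 0.2044, so P(H) = 0.2044/(1+0.2044) ≈ 0.17.

P(H) = 0.17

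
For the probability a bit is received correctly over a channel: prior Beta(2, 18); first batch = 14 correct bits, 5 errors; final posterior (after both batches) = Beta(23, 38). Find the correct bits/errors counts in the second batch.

Because Beta–binomial updating is additive in the counts, the combined data contributed (α_post−α_prior, β_post−β_prior) successes and failures.
Total across both batches: 23−2=21 correct bits, 38−18=20 errors.
Subtract the first batch: 21−14=7 correct bits and 20−5=15 errors.

7 correct bits and 15 errors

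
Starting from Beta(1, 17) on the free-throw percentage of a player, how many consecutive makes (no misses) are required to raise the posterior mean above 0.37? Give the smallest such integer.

k = 9

After k makes and 0 misses the posterior is Beta(1+k, 17), with mean (1+k)/(1+17+k).
Set (1+k)/(18+k) > 0.37 and solve: k > (0.37·18 − 1)/(1 − 0.37) = 8.984.
The smallest integer exceeding 8.984 is 9.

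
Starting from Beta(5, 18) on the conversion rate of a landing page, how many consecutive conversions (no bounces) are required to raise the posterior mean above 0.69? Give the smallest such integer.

After k conversions and 0 bounces the posterior is Beta(5+k, 18), with mean (5+k)/(5+18+k).
Set (5+k)/(23+k) > 0.69 and solve: k > (0.69·23 − 5)/(1 − 0.69) = 35.065.
The smallest integer exceeding 35.065 is 36.

k = 36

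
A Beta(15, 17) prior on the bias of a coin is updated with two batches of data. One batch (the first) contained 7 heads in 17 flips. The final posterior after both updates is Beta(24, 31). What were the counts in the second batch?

2 heads and 4 tails

Because Beta–binomial updating is additive in the counts, the combined data contributed (α_post−α_prior, β_post−β_prior) successes and failures.
Total across both batches: 24−15=9 heads, 31−17=14 tails.
Subtract the first batch: 9−7=2 heads and 14−10=4 tails.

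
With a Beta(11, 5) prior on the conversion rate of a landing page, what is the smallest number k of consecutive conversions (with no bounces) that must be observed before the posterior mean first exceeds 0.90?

After k conversions and 0 bounces the posterior is Beta(11+k, 5), with mean (11+k)/(11+5+k).
Set (11+k)/(16+k) > 0.90 and solve: k > (0.90·16 − 11)/(1 − 0.90) = 34.000.
The smallest integer exceeding 34.000 is 35, and checking k=35: (46)/(51) = 0.9020 > 0.90.

k = 35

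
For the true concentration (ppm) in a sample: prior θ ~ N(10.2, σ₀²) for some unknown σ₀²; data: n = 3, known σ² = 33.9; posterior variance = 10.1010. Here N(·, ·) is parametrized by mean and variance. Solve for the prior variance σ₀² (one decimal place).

σ₀² = 95.2

For the Normal–Normal model with known σ², precisions add: τ_n = τ₀ + n/σ².
So 1/σ₀² = 1/10.1010 − 3/33.9 = 0.099000 − 0.088496 = 0.010504.
Hence σ₀² = 1/0.010504 ≈ 95.2.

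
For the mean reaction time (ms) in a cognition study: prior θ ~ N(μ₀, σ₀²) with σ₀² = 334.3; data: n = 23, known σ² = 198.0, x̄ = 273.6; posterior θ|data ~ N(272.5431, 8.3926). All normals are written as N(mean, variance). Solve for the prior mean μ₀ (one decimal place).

μ₀ = 231.5

The posterior mean is a precision-weighted average: μ_n = (τ₀μ₀ + τ_data·x̄)/(τ₀+τ_data), with τ₀=1/σ₀² and τ_data=n/σ².
Here τ₀ = 1/334.3 = 0.002991 and τ_data = 23/198.0 = 0.116162, so τ_n = 0.119153.
Rearranging for μ₀: μ₀ = (μ_n·τ_n − τ_data·x̄)/τ₀ = (272.5431·0.119153 − 0.116162·273.6) / 0.002991 = 0.692405/0.002991 ≈ 231.5.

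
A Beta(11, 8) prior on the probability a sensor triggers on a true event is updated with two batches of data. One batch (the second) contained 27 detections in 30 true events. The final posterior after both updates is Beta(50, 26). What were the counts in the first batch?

12 detections and 15 misses

Sequential conjugate updates are equivalent to a single update on the pooled data, so total successes = posterior α − prior α and total failures = posterior β − prior β.
Total across both batches: 50−11=39 detections, 26−8=18 misses.
Subtract the second batch: 39−27=12 detections and 18−3=15 misses.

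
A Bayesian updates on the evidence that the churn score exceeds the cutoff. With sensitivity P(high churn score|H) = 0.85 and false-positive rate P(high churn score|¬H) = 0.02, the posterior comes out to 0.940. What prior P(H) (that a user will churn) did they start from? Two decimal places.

P(H) = 0.27

Bayes' rule in odds form gives O(H|E) = O(H)·[P(E|H)/P(E|¬H)], hence O(H) = O(H|E)/LR.
Posterior odds = 0.940/(1−0.940) = 15.6667. LR = 0.85/0.02 = 42.5000.
Prior odds = 15.6667/42.5000 = 0.3686, so P(H) = 0.3686/(1+0.3686) ≈ 0.27.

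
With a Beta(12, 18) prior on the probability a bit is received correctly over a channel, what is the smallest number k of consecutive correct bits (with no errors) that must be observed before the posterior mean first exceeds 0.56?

After k correct bits and 0 errors the posterior is Beta(12+k, 18), with mean (12+k)/(12+18+k).
Set (12+k)/(30+k) > 0.56 and solve: k > (0.56·30 − 12)/(1 − 0.56) = 10.909.
The smallest integer exceeding 10.909 is 11, and checking k=11: (23)/(41) = 0.5610 > 0.56.

k = 11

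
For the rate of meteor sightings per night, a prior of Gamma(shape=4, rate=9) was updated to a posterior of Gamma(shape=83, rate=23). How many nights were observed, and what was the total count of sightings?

n = 14 nights with total 79 sightings

A Gamma(α, β) prior (rate parametrization) on a Poisson rate with n observations summing to S gives posterior Gamma(α+S, β+n).
Matching: Σxᵢ = 83 − 4 = 79 and n = 23 − 9 = 14.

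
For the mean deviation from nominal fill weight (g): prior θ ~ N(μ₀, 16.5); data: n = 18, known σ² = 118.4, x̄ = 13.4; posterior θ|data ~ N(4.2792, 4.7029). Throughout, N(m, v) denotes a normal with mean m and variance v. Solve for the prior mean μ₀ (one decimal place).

With known observation variance, the Normal–Normal posterior has precision τ_n = τ₀ + n/σ² and mean μ_n = (τ₀μ₀ + (n/σ²)x̄)/τ_n.
Here τ₀ = 1/16.5 = 0.060606 and τ_data = 18/118.4 = 0.152027, so τ_n = 0.212633.
Rearranging for μ₀: μ₀ = (μ_n·τ_n − τ_data·x̄)/τ₀ = (4.2792·0.212633 − 0.152027·13.4) / 0.060606 = -1.127263/0.060606 ≈ -18.6.

μ₀ = -18.6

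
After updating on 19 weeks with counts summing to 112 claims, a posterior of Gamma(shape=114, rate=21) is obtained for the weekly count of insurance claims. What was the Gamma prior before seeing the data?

Gamma(shape=2, rate=2)

A Gamma(α, β) prior (rate parametrization) on a Poisson rate with n observations summing to S gives posterior Gamma(α+S, β+n).
So α = 114 − 112 = 2 and β = 21 − 19 = 2.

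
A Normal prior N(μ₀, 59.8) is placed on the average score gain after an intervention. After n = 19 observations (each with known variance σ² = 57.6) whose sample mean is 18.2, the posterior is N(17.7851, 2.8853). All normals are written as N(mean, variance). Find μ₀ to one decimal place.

μ₀ = 9.6

With known observation variance, the Normal–Normal posterior has precision τ_n = τ₀ + n/σ² and mean μ_n = (τ₀μ₀ + (n/σ²)x̄)/τ_n.
Here τ₀ = 1/59.8 = 0.016722 and τ_data = 19/57.6 = 0.329861, so τ_n = 0.346583.
Rearranging for μ₀: μ₀ = (μ_n·τ_n − τ_data·x̄)/τ₀ = (17.7851·0.346583 − 0.329861·18.2) / 0.016722 = 0.160543/0.016722 ≈ 9.6.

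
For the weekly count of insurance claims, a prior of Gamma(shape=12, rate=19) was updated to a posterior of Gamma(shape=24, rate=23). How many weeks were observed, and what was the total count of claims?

A Gamma(α, β) prior (rate parametrization) on a Poisson rate with n observations summing to S gives posterior Gamma(α+S, β+n).
Matching: Σxᵢ = 24 − 12 = 12 and n = 23 − 19 = 4.

n = 4 weeks with total 12 claims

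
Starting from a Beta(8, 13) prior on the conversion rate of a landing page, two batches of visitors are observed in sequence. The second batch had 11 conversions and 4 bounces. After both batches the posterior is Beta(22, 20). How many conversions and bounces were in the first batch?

3 conversions and 3 bounces

Because Beta–binomial updating is additive in the counts, the combined data contributed (α_post−α_prior, β_post−β_prior) successes and failures.
Total across both batches: 22−8=14 conversions, 20−13=7 bounces.
Subtract the second batch: 14−11=3 conversions and 7−4=3 bounces.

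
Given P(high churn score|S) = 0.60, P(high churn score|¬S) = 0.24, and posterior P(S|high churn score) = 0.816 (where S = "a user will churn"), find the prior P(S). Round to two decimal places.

P(S) = 0.64

Bayes' rule in odds form gives O(S|E) = O(S)·[P(E|S)/P(E|¬S)], hence O(S) = O(S|E)/LR.
Posterior odds = 0.816/(1−0.816) = 4.4348. LR = 0.60/0.24 = 2.5000.
Prior odds = 4.4348/2.5000 = 1.7739, so P(S) = 1.7739/(1+1.7739) ≈ 0.64.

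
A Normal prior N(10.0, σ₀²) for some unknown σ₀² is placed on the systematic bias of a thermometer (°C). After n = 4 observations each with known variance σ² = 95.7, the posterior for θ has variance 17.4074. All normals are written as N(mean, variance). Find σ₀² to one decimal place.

σ₀² = 63.9

For the Normal–Normal model with known σ², precisions add: τ_n = τ₀ + n/σ².
So 1/σ₀² = 1/17.4074 − 4/95.7 = 0.057447 − 0.041797 = 0.015650.
Hence σ₀² = 1/0.015650 ≈ 63.9.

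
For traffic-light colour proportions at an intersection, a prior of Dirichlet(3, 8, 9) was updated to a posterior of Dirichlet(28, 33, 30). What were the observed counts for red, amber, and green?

counts (25, 25, 21)

For a Dirichlet(α) prior with multinomial counts c, the posterior is Dirichlet(α + c) componentwise.
Counts are posterior − prior componentwise: 28−3=25, 33−8=25, 30−9=21.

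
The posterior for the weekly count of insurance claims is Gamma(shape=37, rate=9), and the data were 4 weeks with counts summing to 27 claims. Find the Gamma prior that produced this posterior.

Gamma–Poisson conjugacy: posterior shape = α + Σxᵢ, posterior rate = β + n.
So α = 37 − 27 = 10 and β = 9 − 4 = 5.

Gamma(shape=10, rate=5)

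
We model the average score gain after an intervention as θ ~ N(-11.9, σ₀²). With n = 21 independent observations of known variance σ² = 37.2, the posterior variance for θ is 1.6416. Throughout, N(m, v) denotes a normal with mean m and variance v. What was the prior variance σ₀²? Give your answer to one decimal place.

σ₀² = 22.4

For the Normal–Normal model with known σ², precisions add: τ_n = τ₀ + n/σ².
So 1/σ₀² = 1/1.6416 − 21/37.2 = 0.609162 − 0.564516 = 0.044646.
Hence σ₀² = 1/0.044646 ≈ 22.4.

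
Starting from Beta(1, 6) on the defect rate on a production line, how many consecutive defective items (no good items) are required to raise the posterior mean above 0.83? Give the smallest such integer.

After k defective items and 0 good items the posterior is Beta(1+k, 6), with mean (1+k)/(1+6+k).
Set (1+k)/(7+k) > 0.83 and solve: k > (0.83·7 − 1)/(1 − 0.83) = 28.294.
The smallest integer exceeding 28.294 is 29, and checking k=29: (30)/(36) = 0.8333 > 0.83.

k = 29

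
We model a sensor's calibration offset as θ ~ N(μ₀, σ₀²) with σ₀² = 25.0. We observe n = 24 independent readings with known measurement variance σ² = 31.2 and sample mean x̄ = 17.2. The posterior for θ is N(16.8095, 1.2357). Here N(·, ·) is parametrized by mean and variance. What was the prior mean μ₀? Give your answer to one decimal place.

μ₀ = 9.3

The posterior mean is a precision-weighted average: μ_n = (τ₀μ₀ + τ_data·x̄)/(τ₀+τ_data), with τ₀=1/σ₀² and τ_data=n/σ².
Here τ₀ = 1/25.0 = 0.040000 and τ_data = 24/31.2 = 0.769231, so τ_n = 0.809231.
Rearranging for μ₀: μ₀ = (μ_n·τ_n − τ_data·x̄)/τ₀ = (16.8095·0.809231 − 0.769231·17.2) / 0.040000 = 0.371995/0.040000 ≈ 9.3.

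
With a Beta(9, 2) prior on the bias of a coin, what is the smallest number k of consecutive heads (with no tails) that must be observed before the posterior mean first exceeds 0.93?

k = 18

After k heads and 0 tails the posterior is Beta(9+k, 2), with mean (9+k)/(9+2+k).
Set (9+k)/(11+k) > 0.93 and solve: k > (0.93·11 − 9)/(1 − 0.93) = 17.571.
The smallest integer exceeding 17.571 is 18.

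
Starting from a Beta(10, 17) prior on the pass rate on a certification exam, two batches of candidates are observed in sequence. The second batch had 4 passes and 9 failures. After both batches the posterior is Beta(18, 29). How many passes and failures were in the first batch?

4 passes and 3 failures

Sequential conjugate updates are equivalent to a single update on the pooled data, so total successes = posterior α − prior α and total failures = posterior β − prior β.
Total across both batches: 18−10=8 passes, 29−17=12 failures.
Subtract the second batch: 8−4=4 passes and 12−9=3 failures.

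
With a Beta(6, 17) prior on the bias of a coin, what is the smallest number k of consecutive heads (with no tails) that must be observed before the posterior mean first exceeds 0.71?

k = 36

After k heads and 0 tails the posterior is Beta(6+k, 17), with mean (6+k)/(6+17+k).
Set (6+k)/(23+k) > 0.71 and solve: k > (0.71·23 − 6)/(1 − 0.71) = 35.621.
The smallest integer exceeding 35.621 is 36, and checking k=36: (42)/(59) = 0.7119 > 0.71.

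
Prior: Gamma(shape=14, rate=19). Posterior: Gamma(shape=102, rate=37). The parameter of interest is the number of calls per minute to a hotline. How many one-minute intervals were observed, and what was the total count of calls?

Gamma–Poisson conjugacy: posterior shape = α + Σxᵢ, posterior rate = β + n.
Matching: Σxᵢ = 102 − 14 = 88 and n = 37 − 19 = 18.

n = 18 one-minute intervals with total 88 calls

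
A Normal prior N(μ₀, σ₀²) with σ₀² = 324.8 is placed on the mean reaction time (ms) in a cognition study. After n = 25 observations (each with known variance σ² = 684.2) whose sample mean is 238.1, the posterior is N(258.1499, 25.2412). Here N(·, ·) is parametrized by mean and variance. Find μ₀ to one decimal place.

μ₀ = 496.1

With known observation variance, the Normal–Normal posterior has precision τ_n = τ₀ + n/σ² and mean μ_n = (τ₀μ₀ + (n/σ²)x̄)/τ_n.
Here τ₀ = 1/324.8 = 0.003079 and τ_data = 25/684.2 = 0.036539, so τ_n = 0.039618.
Rearranging for μ₀: μ₀ = (μ_n·τ_n − τ_data·x̄)/τ₀ = (258.1499·0.039618 − 0.036539·238.1) / 0.003079 = 1.527447/0.003079 ≈ 496.1.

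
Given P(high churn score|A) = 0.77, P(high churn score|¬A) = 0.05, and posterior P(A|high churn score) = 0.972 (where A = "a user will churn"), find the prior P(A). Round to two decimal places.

In odds form, posterior odds = prior odds × likelihood ratio, so prior odds = posterior odds ÷ LR.
Posterior odds = 0.972/(1−0.972) = 34.7143. LR = 0.77/0.05 = 15.4000.
Prior odds = 34.7143/15.4000 = 2.2542, so P(A) = 2.2542/(1+2.2542) ≈ 0.69.

P(A) = 0.69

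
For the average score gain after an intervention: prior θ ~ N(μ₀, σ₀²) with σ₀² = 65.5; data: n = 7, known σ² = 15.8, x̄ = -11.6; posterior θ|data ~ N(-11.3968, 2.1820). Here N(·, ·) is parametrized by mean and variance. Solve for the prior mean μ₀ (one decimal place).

With known observation variance, the Normal–Normal posterior has precision τ_n = τ₀ + n/σ² and mean μ_n = (τ₀μ₀ + (n/σ²)x̄)/τ_n.
Here τ₀ = 1/65.5 = 0.015267 and τ_data = 7/15.8 = 0.443038, so τ_n = 0.458305.
Rearranging for μ₀: μ₀ = (μ_n·τ_n − τ_data·x̄)/τ₀ = (-11.3968·0.458305 − 0.443038·-11.6) / 0.015267 = -0.083970/0.015267 ≈ -5.5.

μ₀ = -5.5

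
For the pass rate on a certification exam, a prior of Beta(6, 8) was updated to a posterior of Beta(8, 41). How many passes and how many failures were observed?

2 passes and 33 failures

A Beta(α, β) prior with s successes and f failures in binomial data gives a Beta(α+s, β+f) posterior.
Match parameters: s=8−6=2, f=41−8=33.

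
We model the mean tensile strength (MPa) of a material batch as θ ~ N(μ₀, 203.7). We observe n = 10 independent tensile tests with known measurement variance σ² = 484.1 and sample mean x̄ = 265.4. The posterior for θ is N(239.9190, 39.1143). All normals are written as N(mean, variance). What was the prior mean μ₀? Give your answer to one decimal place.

μ₀ = 132.7

With known observation variance, the Normal–Normal posterior has precision τ_n = τ₀ + n/σ² and mean μ_n = (τ₀μ₀ + (n/σ²)x̄)/τ_n.
Here τ₀ = 1/203.7 = 0.004909 and τ_data = 10/484.1 = 0.020657, so τ_n = 0.025566.
Rearranging for μ₀: μ₀ = (μ_n·τ_n − τ_data·x̄)/τ₀ = (239.9190·0.025566 − 0.020657·265.4) / 0.004909 = 0.651401/0.004909 ≈ 132.7.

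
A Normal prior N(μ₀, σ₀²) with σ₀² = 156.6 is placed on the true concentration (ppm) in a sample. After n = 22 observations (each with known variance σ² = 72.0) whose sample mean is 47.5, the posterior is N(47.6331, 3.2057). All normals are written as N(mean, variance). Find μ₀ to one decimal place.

With known observation variance, the Normal–Normal posterior has precision τ_n = τ₀ + n/σ² and mean μ_n = (τ₀μ₀ + (n/σ²)x̄)/τ_n.
Here τ₀ = 1/156.6 = 0.006386 and τ_data = 22/72.0 = 0.305556, so τ_n = 0.311942.
Rearranging for μ₀: μ₀ = (μ_n·τ_n − τ_data·x̄)/τ₀ = (47.6331·0.311942 − 0.305556·47.5) / 0.006386 = 0.344854/0.006386 ≈ 54.0.

μ₀ = 54.0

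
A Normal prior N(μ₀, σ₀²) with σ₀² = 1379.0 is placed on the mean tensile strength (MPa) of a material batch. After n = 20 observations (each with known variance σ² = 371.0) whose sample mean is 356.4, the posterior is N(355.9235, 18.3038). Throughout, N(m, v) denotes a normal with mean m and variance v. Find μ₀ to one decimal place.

The posterior mean is a precision-weighted average: μ_n = (τ₀μ₀ + τ_data·x̄)/(τ₀+τ_data), with τ₀=1/σ₀² and τ_data=n/σ².
Here τ₀ = 1/1379.0 = 0.000725 and τ_data = 20/371.0 = 0.053908, so τ_n = 0.054633.
Rearranging for μ₀: μ₀ = (μ_n·τ_n − τ_data·x̄)/τ₀ = (355.9235·0.054633 − 0.053908·356.4) / 0.000725 = 0.232357/0.000725 ≈ 320.5.

μ₀ = 320.5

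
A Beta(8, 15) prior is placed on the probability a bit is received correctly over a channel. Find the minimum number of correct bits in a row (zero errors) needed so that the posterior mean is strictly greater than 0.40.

After k correct bits and 0 errors the posterior is Beta(8+k, 15), with mean (8+k)/(8+15+k).
Set (8+k)/(23+k) > 0.40 and solve: k > (0.40·23 − 8)/(1 − 0.40) = 2.000.
The smallest integer exceeding 2.000 is 3.

k = 3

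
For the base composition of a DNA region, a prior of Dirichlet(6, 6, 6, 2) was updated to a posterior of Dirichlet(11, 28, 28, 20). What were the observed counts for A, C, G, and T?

For a Dirichlet(α) prior with multinomial counts c, the posterior is Dirichlet(α + c) componentwise.
Counts are posterior − prior componentwise: 11−6=5, 28−6=22, 28−6=22, 20−2=18.

counts (5, 22, 22, 18)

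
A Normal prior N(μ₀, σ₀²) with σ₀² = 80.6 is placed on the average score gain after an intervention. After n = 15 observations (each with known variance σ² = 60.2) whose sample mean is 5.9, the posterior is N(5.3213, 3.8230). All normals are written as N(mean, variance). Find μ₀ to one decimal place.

The posterior mean is a precision-weighted average: μ_n = (τ₀μ₀ + τ_data·x̄)/(τ₀+τ_data), with τ₀=1/σ₀² and τ_data=n/σ².
Here τ₀ = 1/80.6 = 0.012407 and τ_data = 15/60.2 = 0.249169, so τ_n = 0.261576.
Rearranging for μ₀: μ₀ = (μ_n·τ_n − τ_data·x̄)/τ₀ = (5.3213·0.261576 − 0.249169·5.9) / 0.012407 = -0.078173/0.012407 ≈ -6.3.

μ₀ = -6.3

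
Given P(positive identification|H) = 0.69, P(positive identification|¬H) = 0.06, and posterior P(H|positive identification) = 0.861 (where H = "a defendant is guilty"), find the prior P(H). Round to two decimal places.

P(H) = 0.35

Bayes' rule in odds form gives O(H|E) = O(H)·[P(E|H)/P(E|¬H)], hence O(H) = O(H|E)/LR.
Posterior odds = 0.861/(1−0.861) = 6.1942. LR = 0.69/0.06 = 11.5000.
Prior odds = 6.1942/11.5000 = 0.5386, so P(H) = 0.5386/(1+0.5386) ≈ 0.35.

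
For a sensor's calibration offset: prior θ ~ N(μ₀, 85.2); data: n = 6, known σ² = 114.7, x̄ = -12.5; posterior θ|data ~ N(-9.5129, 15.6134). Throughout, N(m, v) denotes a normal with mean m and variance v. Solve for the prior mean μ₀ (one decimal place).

The posterior mean is a precision-weighted average: μ_n = (τ₀μ₀ + τ_data·x̄)/(τ₀+τ_data), with τ₀=1/σ₀² and τ_data=n/σ².
Here τ₀ = 1/85.2 = 0.011737 and τ_data = 6/114.7 = 0.052310, so τ_n = 0.064047.
Rearranging for μ₀: μ₀ = (μ_n·τ_n − τ_data·x̄)/τ₀ = (-9.5129·0.064047 − 0.052310·-12.5) / 0.011737 = 0.044602/0.011737 ≈ 3.8.

μ₀ = 3.8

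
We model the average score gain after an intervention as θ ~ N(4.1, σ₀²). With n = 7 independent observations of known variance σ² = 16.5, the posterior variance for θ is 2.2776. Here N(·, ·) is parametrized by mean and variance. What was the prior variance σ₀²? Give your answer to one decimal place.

σ₀² = 67.5

Posterior precision equals prior precision plus data precision: 1/σ_n² = 1/σ₀² + n/σ².
So 1/σ₀² = 1/2.2776 − 7/16.5 = 0.439059 − 0.424242 = 0.014817.
Hence σ₀² = 1/0.014817 ≈ 67.5.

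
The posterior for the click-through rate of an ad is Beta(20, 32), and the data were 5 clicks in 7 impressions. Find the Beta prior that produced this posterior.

Beta(15, 30)

Under Beta–binomial conjugacy the posterior parameters are (a+s, b+f).
So a = 20 − 5 = 15 and b = 32 − 2 = 30.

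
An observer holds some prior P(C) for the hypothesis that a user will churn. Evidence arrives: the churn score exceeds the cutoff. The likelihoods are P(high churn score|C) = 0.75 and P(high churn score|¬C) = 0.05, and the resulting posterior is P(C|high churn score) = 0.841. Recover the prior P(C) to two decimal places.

In odds form, posterior odds = prior odds × likelihood ratio, so prior odds = posterior odds ÷ LR.
Posterior odds = 0.841/(1−0.841) = 5.2893. LR = 0.75/0.05 = 15.0000.
Prior odds = 5.2893/15.0000 = 0.3526, so P(C) = 0.3526/(1+0.3526) ≈ 0.26.

P(C) = 0.26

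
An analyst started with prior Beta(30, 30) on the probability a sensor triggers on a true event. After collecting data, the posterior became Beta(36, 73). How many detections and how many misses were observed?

A Beta(a, b) prior with s successes and f failures in binomial data gives a Beta(a+s, b+f) posterior.
Match parameters: s=36−30=6, f=73−30=43.

6 detections and 43 misses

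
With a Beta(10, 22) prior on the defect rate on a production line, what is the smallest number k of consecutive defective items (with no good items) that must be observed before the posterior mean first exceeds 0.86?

After k defective items and 0 good items the posterior is Beta(10+k, 22), with mean (10+k)/(10+22+k).
Set (10+k)/(32+k) > 0.86 and solve: k > (0.86·32 − 10)/(1 − 0.86) = 125.143.
The smallest integer exceeding 125.143 is 126, and checking k=126: (136)/(158) = 0.8608 > 0.86.

k = 126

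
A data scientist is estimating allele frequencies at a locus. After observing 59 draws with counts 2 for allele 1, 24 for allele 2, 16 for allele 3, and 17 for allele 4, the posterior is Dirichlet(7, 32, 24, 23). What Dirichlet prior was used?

For a Dirichlet(α) prior with multinomial counts c, the posterior is Dirichlet(α + c) componentwise.
Subtract each count from the matching posterior parameter: 7−2=5, 32−24=8, 24−16=8, 23−17=6.

Dirichlet(5, 8, 8, 6)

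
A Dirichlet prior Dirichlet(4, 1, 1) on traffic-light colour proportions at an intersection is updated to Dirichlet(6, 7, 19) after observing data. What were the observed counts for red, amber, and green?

For a Dirichlet(α) prior with multinomial counts c, the posterior is Dirichlet(α + c) componentwise.
Counts are posterior − prior componentwise: 6−4=2, 7−1=6, 19−1=18.

counts (2, 6, 18)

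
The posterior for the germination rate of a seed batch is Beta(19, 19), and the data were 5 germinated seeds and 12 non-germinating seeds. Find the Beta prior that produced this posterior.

Beta(14, 7)

A Beta(α, β) prior with s successes and f failures in binomial data gives a Beta(α+s, β+f) posterior.
So α = 19 − 5 = 14 and β = 19 − 12 = 7.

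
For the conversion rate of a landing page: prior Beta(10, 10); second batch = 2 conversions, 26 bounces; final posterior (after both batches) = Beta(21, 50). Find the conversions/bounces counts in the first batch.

9 conversions and 14 bounces

Because Beta–binomial updating is additive in the counts, the combined data contributed (α_post−α_prior, β_post−β_prior) successes and failures.
Total across both batches: 21−10=11 conversions, 50−10=40 bounces.
Subtract the second batch: 11−2=9 conversions and 40−26=14 bounces.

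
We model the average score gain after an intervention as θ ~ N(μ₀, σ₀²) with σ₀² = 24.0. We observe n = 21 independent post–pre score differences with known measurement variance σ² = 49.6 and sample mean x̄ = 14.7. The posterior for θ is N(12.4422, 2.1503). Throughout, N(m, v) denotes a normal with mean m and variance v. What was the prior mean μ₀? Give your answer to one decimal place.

μ₀ = -10.5

With known observation variance, the Normal–Normal posterior has precision τ_n = τ₀ + n/σ² and mean μ_n = (τ₀μ₀ + (n/σ²)x̄)/τ_n.
Here τ₀ = 1/24.0 = 0.041667 and τ_data = 21/49.6 = 0.423387, so τ_n = 0.465054.
Rearranging for μ₀: μ₀ = (μ_n·τ_n − τ_data·x̄)/τ₀ = (12.4422·0.465054 − 0.423387·14.7) / 0.041667 = -0.437494/0.041667 ≈ -10.5.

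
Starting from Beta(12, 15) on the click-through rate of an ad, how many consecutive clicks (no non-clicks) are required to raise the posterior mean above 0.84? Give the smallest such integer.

k = 67

After k clicks and 0 non-clicks the posterior is Beta(12+k, 15), with mean (12+k)/(12+15+k).
Set (12+k)/(27+k) > 0.84 and solve: k > (0.84·27 − 12)/(1 − 0.84) = 66.750.
The smallest integer exceeding 66.750 is 67, and checking k=67: (79)/(94) = 0.8404 > 0.84.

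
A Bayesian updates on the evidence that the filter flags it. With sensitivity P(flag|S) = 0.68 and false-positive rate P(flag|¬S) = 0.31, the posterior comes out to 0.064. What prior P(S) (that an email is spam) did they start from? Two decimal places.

In odds form, posterior odds = prior odds × likelihood ratio, so prior odds = posterior odds ÷ LR.
Posterior odds = 0.064/(1−0.064) = 0.0684. LR = 0.68/0.31 = 2.1935.
Prior odds = 0.0684/2.1935 = 0.0312, so P(S) = 0.0312/(1+0.0312) ≈ 0.03.

P(S) = 0.03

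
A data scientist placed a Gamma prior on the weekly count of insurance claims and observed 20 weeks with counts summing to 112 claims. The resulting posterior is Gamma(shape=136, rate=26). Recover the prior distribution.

Gamma(shape=24, rate=6)

A Gamma(α, β) prior (rate parametrization) on a Poisson rate with n observations summing to S gives posterior Gamma(α+S, β+n).
So α = 136 − 112 = 24 and β = 26 − 20 = 6.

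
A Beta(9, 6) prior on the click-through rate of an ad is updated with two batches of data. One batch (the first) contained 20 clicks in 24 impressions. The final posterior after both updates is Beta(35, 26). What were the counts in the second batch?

6 clicks and 16 non-clicks

Because Beta–binomial updating is additive in the counts, the combined data contributed (α_post−α_prior, β_post−β_prior) successes and failures.
Total across both batches: 35−9=26 clicks, 26−6=20 non-clicks.
Subtract the first batch: 26−20=6 clicks and 20−4=16 non-clicks.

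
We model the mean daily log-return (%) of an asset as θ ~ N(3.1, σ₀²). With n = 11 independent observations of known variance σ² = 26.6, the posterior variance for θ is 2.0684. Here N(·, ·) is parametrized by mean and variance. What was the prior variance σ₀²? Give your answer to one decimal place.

σ₀² = 14.3

For the Normal–Normal model with known σ², precisions add: τ_n = τ₀ + n/σ².
So 1/σ₀² = 1/2.0684 − 11/26.6 = 0.483465 − 0.413534 = 0.069931.
Hence σ₀² = 1/0.069931 ≈ 14.3.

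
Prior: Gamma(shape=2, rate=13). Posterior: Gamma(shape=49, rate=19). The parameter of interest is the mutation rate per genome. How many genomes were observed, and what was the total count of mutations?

Gamma–Poisson conjugacy: posterior shape = α + Σxᵢ, posterior rate = β + n.
Matching: Σxᵢ = 49 − 2 = 47 and n = 19 − 13 = 6.

n = 6 genomes with total 47 mutations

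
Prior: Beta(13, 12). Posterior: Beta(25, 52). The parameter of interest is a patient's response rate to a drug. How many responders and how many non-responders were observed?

Beta is conjugate to the binomial likelihood: posterior = Beta(a+s, b+f).
So s = 25 − 13 = 12 and f = 52 − 12 = 40.

12 responders and 40 non-responders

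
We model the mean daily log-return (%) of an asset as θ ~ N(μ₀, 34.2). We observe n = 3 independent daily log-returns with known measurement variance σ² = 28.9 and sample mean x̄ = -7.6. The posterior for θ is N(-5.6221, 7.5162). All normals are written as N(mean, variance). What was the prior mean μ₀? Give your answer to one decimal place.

With known observation variance, the Normal–Normal posterior has precision τ_n = τ₀ + n/σ² and mean μ_n = (τ₀μ₀ + (n/σ²)x̄)/τ_n.
Here τ₀ = 1/34.2 = 0.029240 and τ_data = 3/28.9 = 0.103806, so τ_n = 0.133046.
Rearranging for μ₀: μ₀ = (μ_n·τ_n − τ_data·x̄)/τ₀ = (-5.6221·0.133046 − 0.103806·-7.6) / 0.029240 = 0.040928/0.029240 ≈ 1.4.

μ₀ = 1.4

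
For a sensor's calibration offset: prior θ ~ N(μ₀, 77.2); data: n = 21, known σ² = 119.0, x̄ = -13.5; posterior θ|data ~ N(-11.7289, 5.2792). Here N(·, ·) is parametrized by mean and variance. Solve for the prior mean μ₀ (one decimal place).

μ₀ = 12.4

With known observation variance, the Normal–Normal posterior has precision τ_n = τ₀ + n/σ² and mean μ_n = (τ₀μ₀ + (n/σ²)x̄)/τ_n.
Here τ₀ = 1/77.2 = 0.012953 and τ_data = 21/119.0 = 0.176471, so τ_n = 0.189424.
Rearranging for μ₀: μ₀ = (μ_n·τ_n − τ_data·x̄)/τ₀ = (-11.7289·0.189424 − 0.176471·-13.5) / 0.012953 = 0.160623/0.012953 ≈ 12.4.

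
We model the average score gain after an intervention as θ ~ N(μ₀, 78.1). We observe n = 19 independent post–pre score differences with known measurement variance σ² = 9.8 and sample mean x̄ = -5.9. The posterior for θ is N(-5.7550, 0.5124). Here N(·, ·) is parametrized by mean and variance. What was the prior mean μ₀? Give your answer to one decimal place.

The posterior mean is a precision-weighted average: μ_n = (τ₀μ₀ + τ_data·x̄)/(τ₀+τ_data), with τ₀=1/σ₀² and τ_data=n/σ².
Here τ₀ = 1/78.1 = 0.012804 and τ_data = 19/9.8 = 1.938776, so τ_n = 1.951580.
Rearranging for μ₀: μ₀ = (μ_n·τ_n − τ_data·x̄)/τ₀ = (-5.7550·1.951580 − 1.938776·-5.9) / 0.012804 = 0.207436/0.012804 ≈ 16.2.

μ₀ = 16.2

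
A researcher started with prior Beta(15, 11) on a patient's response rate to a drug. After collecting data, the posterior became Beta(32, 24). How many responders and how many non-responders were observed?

17 responders and 13 non-responders

Under Beta–binomial conjugacy the posterior parameters are (a+s, b+f).
So s = 32 − 15 = 17 and f = 24 − 11 = 13.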